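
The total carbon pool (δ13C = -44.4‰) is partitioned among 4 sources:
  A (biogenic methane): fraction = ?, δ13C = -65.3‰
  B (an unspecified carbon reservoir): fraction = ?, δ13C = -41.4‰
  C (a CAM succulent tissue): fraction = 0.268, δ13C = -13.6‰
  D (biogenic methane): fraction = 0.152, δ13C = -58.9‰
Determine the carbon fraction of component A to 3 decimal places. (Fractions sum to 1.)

Let f_A and f_B be the unknown fractions; fractions sum to 1 so f_A + f_B = 0.580.
Mass balance: Σ fᵢ·δᵢ = δ_bulk ⇒ f_A·(-65.3) + f_B·(-41.4) = -44.4 − (-12.598) = -31.802
Substitute f_B = 0.580 − f_A:
f_A·(-65.3 − -41.4) = -31.802 − 0.580×(-41.4) = -7.790
f_A = -7.790 / -23.9 = 0.3260

0.326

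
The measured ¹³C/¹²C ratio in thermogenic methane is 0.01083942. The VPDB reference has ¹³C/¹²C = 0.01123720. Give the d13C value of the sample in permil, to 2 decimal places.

-35.40 permil

d13C = (R_sample / R_standard − 1) × 1000
R_sample / R_standard = 0.01083942 / 0.01123720 = 0.964602
d13C = (0.964602 − 1) × 1000 = -35.398 permil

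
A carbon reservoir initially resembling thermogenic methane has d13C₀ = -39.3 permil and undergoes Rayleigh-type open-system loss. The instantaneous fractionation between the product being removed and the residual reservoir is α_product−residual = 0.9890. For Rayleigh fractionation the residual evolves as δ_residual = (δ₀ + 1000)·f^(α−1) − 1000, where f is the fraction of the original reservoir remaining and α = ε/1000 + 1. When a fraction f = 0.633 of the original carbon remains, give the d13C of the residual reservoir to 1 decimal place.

-34.5 permil

Rayleigh residual: δ_res = (δ₀ + 1000)·f^(α−1) − 1000
α − 1 = -0.01100
f^(α−1) = 0.633^(-0.01100) = 1.005043
δ_res = (-39.3 + 1000) × 1.005043 − 1000 = 965.545 − 1000 = -34.46 permil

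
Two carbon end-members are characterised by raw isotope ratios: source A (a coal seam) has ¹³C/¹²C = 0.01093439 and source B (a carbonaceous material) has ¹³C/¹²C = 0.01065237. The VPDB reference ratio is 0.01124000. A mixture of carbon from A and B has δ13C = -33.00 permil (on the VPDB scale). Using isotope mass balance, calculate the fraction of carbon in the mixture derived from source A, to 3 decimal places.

0.768

δ_A = (0.01093439/0.01124000 − 1)×1000 = (0.972810 − 1)×1000 = -27.190 permil
δ_B = (0.01065237/0.01124000 − 1)×1000 = (0.947720 − 1)×1000 = -52.280 permil
f_A = (δ_mix − δ_B)/(δ_A − δ_B) = (-33.00 − (-52.280))/(-27.190 − (-52.280))
f_A = 19.280 / 25.091 = 0.7684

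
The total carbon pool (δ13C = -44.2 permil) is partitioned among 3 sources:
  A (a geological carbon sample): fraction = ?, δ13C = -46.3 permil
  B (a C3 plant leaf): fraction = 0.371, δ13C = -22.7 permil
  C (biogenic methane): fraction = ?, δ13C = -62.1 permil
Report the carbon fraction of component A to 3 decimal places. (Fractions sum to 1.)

0.208

Let f_A and f_C be the unknown fractions; fractions sum to 1 so f_A + f_C = 0.629.
Mass balance: Σ fᵢ·δᵢ = δ_bulk ⇒ f_A·(-46.3) + f_C·(-62.1) = -44.2 − (-8.422) = -35.778
Substitute f_C = 0.629 − f_A:
f_A·(-46.3 − -62.1) = -35.778 − 0.629×(-62.1) = 3.283
f_A = 3.283 / 15.8 = 0.2078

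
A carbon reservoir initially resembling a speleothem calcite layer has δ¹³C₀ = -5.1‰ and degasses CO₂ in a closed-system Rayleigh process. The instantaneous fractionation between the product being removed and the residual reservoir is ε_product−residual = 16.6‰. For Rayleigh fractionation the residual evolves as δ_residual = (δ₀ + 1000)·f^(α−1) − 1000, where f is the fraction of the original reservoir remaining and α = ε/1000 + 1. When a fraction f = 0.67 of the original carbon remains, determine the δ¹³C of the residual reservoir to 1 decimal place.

-11.7‰

Rayleigh residual: δ_res = (δ₀ + 1000)·f^(α−1) − 1000
α = ε/1000 + 1 = 1.01660, so α − 1 = 0.01660
f^(α−1) = 0.67^(0.01660) = 0.993374
δ_res = (-5.1 + 1000) × 0.993374 − 1000 = 988.308 − 1000 = -11.69‰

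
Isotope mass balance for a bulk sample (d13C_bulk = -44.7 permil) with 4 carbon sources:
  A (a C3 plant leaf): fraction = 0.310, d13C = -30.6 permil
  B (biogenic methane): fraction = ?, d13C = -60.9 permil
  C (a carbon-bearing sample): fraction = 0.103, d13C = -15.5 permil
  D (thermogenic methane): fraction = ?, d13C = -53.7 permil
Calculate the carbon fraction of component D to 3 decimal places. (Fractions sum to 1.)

0.296

Let f_D and f_B be the unknown fractions; fractions sum to 1 so f_D + f_B = 0.587.
Mass balance: Σ fᵢ·δᵢ = δ_bulk ⇒ f_D·(-53.7) + f_B·(-60.9) = -44.7 − (-11.082) = -33.618
Substitute f_B = 0.587 − f_D:
f_D·(-53.7 − -60.9) = -33.618 − 0.587×(-60.9) = 2.131
f_D = 2.131 / 7.2 = 0.2959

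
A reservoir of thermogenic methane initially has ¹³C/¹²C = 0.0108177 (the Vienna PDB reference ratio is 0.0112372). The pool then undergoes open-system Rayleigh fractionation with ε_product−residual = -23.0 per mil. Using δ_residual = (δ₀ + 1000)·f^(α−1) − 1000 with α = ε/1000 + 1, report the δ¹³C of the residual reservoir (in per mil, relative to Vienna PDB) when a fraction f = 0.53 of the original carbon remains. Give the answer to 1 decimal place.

-23.2 per mil

δ₀ = (0.0108177/0.0112372 − 1)×1000 = (0.962669 − 1)×1000 = -37.331 per mil
α − 1 = ε/1000 = -0.0230
f^(α−1) = 0.53^(-0.0230) = 1.014709
δ_res = (-37.331 + 1000) × 1.014709 − 1000 = 976.829 − 1000 = -23.17 per mil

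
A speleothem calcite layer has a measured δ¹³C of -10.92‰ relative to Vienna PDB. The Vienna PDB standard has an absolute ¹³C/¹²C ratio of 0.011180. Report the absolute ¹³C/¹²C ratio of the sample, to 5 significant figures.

R_sample = R_standard × (δ¹³C/1000 + 1)
R_sample = 0.011180 × (-10.92/1000 + 1) = 0.011180 × 0.989080
R_sample = 0.0110579

0.011058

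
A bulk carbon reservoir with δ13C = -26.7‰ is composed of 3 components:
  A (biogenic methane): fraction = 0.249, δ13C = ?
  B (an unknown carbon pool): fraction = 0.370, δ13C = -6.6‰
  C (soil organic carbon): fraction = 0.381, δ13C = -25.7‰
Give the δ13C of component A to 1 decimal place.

-58.1‰

Isotope mass balance: δ_bulk = Σ fᵢ·δᵢ.
-26.7 = 0.249×δ_A + 0.370×(-6.6) + 0.381×(-25.7)
0.249·δ_A = -26.7 − (-12.234) = -14.466
δ_A = -14.466 / 0.249 = -58.10‰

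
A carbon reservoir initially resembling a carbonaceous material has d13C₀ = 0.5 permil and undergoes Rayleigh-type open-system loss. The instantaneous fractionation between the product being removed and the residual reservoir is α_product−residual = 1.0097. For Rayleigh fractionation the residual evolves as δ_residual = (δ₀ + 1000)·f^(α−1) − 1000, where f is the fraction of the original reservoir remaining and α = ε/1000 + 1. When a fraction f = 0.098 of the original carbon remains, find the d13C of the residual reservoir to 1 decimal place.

-21.8 permil

Rayleigh residual: δ_res = (δ₀ + 1000)·f^(α−1) − 1000
α − 1 = 0.00970
f^(α−1) = 0.098^(0.00970) = 0.977721
δ_res = (0.5 + 1000) × 0.977721 − 1000 = 978.210 − 1000 = -21.79 permil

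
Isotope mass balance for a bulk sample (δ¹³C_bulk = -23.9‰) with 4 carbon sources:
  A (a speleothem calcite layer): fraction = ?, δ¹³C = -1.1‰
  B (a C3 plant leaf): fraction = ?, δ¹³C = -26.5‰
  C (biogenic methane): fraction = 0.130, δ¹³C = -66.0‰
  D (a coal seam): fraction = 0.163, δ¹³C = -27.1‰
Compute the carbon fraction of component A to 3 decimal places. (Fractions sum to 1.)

Let f_A and f_B be the unknown fractions; fractions sum to 1 so f_A + f_B = 0.707.
Mass balance: Σ fᵢ·δᵢ = δ_bulk ⇒ f_A·(-1.1) + f_B·(-26.5) = -23.9 − (-12.997) = -10.903
Substitute f_B = 0.707 − f_A:
f_A·(-1.1 − -26.5) = -10.903 − 0.707×(-26.5) = 7.833
f_A = 7.833 / 25.4 = 0.3084

0.308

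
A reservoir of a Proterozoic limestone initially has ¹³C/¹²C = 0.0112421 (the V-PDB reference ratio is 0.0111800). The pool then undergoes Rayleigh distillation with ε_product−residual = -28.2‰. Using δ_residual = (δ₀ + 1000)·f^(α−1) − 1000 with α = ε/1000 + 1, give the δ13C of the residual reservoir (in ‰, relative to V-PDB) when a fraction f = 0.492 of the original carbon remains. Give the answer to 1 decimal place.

25.9‰

δ₀ = (0.0112421/0.0111800 − 1)×1000 = (1.005555 − 1)×1000 = 5.555‰
α − 1 = ε/1000 = -0.0282
f^(α−1) = 0.492^(-0.0282) = 1.020203
δ_res = (5.555 + 1000) × 1.020203 − 1000 = 1025.870 − 1000 = 25.87‰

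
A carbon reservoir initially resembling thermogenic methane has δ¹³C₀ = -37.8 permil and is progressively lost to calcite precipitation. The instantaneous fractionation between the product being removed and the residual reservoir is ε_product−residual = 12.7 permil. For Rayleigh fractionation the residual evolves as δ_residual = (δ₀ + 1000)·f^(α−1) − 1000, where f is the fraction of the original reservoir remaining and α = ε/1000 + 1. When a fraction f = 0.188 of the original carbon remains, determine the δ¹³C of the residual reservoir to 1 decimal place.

-58.0 permil

Rayleigh residual: δ_res = (δ₀ + 1000)·f^(α−1) − 1000
α = ε/1000 + 1 = 1.01270, so α − 1 = 0.01270
f^(α−1) = 0.188^(0.01270) = 0.978998
δ_res = (-37.8 + 1000) × 0.978998 − 1000 = 941.992 − 1000 = -58.01 permil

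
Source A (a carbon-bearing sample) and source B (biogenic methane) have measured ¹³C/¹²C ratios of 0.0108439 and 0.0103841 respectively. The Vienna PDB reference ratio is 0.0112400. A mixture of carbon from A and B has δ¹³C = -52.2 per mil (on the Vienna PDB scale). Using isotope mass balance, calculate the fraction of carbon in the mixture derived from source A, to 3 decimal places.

0.585

δ_A = (0.0108439/0.0112400 − 1)×1000 = (0.964760 − 1)×1000 = -35.240 per mil
δ_B = (0.0103841/0.0112400 − 1)×1000 = (0.923852 − 1)×1000 = -76.148 per mil
f_A = (δ_mix − δ_B)/(δ_A − δ_B) = (-52.2 − (-76.148))/(-35.240 − (-76.148))
f_A = 23.948 / 40.907 = 0.5854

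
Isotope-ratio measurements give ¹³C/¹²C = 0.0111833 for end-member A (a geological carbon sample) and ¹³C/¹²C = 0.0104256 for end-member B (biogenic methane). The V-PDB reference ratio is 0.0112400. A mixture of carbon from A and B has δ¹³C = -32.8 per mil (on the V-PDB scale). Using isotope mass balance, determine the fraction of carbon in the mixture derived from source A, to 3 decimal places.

0.588

δ_A = (0.0111833/0.0112400 − 1)×1000 = (0.994956 − 1)×1000 = -5.044 per mil
δ_B = (0.0104256/0.0112400 − 1)×1000 = (0.927544 − 1)×1000 = -72.456 per mil
f_A = (δ_mix − δ_B)/(δ_A − δ_B) = (-32.8 − (-72.456))/(-5.044 − (-72.456))
f_A = 39.656 / 67.411 = 0.5883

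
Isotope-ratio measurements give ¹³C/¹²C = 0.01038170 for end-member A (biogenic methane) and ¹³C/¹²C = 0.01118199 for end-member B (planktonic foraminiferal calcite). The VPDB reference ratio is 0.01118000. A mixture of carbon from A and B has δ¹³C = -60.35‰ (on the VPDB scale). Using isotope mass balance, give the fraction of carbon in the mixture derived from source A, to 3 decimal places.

0.846

δ_A = (0.01038170/0.01118000 − 1)×1000 = (0.928596 − 1)×1000 = -71.404‰
δ_B = (0.01118199/0.01118000 − 1)×1000 = (1.000178 − 1)×1000 = 0.178‰
f_A = (δ_mix − δ_B)/(δ_A − δ_B) = (-60.35 − (0.178))/(-71.404 − (0.178))
f_A = -60.528 / -71.582 = 0.8456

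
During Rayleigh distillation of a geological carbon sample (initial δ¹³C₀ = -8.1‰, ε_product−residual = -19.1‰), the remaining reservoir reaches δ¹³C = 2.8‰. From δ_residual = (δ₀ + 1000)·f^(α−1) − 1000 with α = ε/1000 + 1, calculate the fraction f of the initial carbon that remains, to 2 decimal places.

α − 1 = ε/1000 = -0.0191
(δ_res + 1000)/(δ₀ + 1000) = (2.8 + 1000)/(-8.1 + 1000) = 1002.8/991.9 = 1.010989
f = 1.010989^(1/-0.0191) = exp(ln(1.010989)/-0.0191) = exp(0.01093/-0.0191)
f = exp(-0.5722) = 0.5643

0.56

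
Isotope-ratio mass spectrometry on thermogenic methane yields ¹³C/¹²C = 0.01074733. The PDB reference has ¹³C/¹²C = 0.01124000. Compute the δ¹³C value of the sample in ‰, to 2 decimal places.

δ¹³C = (R_sample / R_standard − 1) × 1000
R_sample / R_standard = 0.01074733 / 0.01124000 = 0.956168
δ¹³C = (0.956168 − 1) × 1000 = -43.832‰

-43.83‰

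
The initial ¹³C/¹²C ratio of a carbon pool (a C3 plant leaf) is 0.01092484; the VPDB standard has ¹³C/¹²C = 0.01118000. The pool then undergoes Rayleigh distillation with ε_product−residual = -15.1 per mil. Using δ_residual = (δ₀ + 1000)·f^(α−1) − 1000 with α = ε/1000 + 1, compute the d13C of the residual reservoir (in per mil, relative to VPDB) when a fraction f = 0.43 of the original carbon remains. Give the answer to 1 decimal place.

δ₀ = (0.01092484/0.01118000 − 1)×1000 = (0.977177 − 1)×1000 = -22.823 per mil
α − 1 = ε/1000 = -0.0151
f^(α−1) = 0.43^(-0.0151) = 1.012825
δ_res = (-22.823 + 1000) × 1.012825 − 1000 = 989.710 − 1000 = -10.29 per mil

-10.3 per mil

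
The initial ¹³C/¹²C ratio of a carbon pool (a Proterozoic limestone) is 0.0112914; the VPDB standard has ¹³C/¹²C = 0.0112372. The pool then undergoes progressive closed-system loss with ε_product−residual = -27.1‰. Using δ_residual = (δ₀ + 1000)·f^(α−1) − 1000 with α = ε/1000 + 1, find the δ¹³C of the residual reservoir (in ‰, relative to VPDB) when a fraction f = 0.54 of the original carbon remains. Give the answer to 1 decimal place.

21.7‰

δ₀ = (0.0112914/0.0112372 − 1)×1000 = (1.004823 − 1)×1000 = 4.823‰
α − 1 = ε/1000 = -0.0271
f^(α−1) = 0.54^(-0.0271) = 1.016839
δ_res = (4.823 + 1000) × 1.016839 − 1000 = 1021.743 − 1000 = 21.74‰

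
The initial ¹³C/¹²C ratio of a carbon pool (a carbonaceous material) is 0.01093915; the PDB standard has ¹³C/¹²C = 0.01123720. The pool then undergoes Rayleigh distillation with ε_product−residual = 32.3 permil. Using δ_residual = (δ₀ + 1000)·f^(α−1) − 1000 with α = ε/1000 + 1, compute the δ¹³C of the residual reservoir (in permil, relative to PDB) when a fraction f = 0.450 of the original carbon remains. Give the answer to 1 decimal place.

-51.3 permil

δ₀ = (0.01093915/0.01123720 − 1)×1000 = (0.973476 − 1)×1000 = -26.524 permil
α − 1 = ε/1000 = 0.0323
f^(α−1) = 0.450^(0.0323) = 0.974538
δ_res = (-26.524 + 1000) × 0.974538 − 1000 = 948.690 − 1000 = -51.31 permil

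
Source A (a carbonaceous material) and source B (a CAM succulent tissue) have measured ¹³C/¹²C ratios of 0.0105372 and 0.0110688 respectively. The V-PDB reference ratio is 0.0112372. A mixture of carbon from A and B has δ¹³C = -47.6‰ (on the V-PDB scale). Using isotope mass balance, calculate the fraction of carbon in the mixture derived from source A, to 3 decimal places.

0.689

δ_A = (0.0105372/0.0112372 − 1)×1000 = (0.937707 − 1)×1000 = -62.293‰
δ_B = (0.0110688/0.0112372 − 1)×1000 = (0.985014 − 1)×1000 = -14.986‰
f_A = (δ_mix − δ_B)/(δ_A − δ_B) = (-47.6 − (-14.986))/(-62.293 − (-14.986))
f_A = -32.614 / -47.307 = 0.6894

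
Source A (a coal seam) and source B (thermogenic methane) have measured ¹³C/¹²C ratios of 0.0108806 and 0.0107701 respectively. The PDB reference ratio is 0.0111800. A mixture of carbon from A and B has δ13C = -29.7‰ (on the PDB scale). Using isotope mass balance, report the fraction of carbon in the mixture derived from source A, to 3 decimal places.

0.705

δ_A = (0.0108806/0.0111800 − 1)×1000 = (0.973220 − 1)×1000 = -26.780‰
δ_B = (0.0107701/0.0111800 − 1)×1000 = (0.963336 − 1)×1000 = -36.664‰
f_A = (δ_mix − δ_B)/(δ_A − δ_B) = (-29.7 − (-36.664))/(-26.780 − (-36.664))
f_A = 6.964 / 9.884 = 0.7046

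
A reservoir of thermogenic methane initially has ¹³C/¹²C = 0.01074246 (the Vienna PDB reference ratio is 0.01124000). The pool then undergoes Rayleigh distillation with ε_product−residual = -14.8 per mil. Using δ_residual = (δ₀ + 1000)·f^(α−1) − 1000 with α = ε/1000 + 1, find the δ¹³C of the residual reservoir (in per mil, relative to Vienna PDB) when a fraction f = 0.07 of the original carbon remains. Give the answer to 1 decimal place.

-5.9 per mil

δ₀ = (0.01074246/0.01124000 − 1)×1000 = (0.955735 − 1)×1000 = -44.265 per mil
α − 1 = ε/1000 = -0.0148
f^(α−1) = 0.07^(-0.0148) = 1.040142
δ_res = (-44.265 + 1000) × 1.040142 − 1000 = 994.100 − 1000 = -5.90 per mil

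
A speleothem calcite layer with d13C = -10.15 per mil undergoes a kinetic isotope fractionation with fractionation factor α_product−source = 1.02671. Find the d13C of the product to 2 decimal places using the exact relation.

δ_product = (δ_source + 1000)·α − 1000
δ_product = (-10.15 + 1000) × 1.02671 − 1000
δ_product = 1016.289 − 1000 = 16.289 per mil

16.29 per mil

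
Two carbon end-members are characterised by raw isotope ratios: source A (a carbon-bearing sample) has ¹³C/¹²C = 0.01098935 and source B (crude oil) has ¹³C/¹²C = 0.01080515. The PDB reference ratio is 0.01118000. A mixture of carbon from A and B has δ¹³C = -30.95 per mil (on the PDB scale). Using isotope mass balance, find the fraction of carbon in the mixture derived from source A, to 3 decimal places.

0.157

δ_A = (0.01098935/0.01118000 − 1)×1000 = (0.982947 − 1)×1000 = -17.053 per mil
δ_B = (0.01080515/0.01118000 − 1)×1000 = (0.966471 − 1)×1000 = -33.529 per mil
f_A = (δ_mix − δ_B)/(δ_A − δ_B) = (-30.95 − (-33.529))/(-17.053 − (-33.529))
f_A = 2.579 / 16.476 = 0.1565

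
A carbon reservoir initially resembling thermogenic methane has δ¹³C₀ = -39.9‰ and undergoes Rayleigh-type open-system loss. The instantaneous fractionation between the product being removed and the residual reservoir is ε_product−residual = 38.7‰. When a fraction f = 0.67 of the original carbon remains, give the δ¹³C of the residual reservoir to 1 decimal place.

Rayleigh residual: δ_res = (δ₀ + 1000)·f^(α−1) − 1000
α = ε/1000 + 1 = 1.03870, so α − 1 = 0.03870
f^(α−1) = 0.67^(0.03870) = 0.984621
δ_res = (-39.9 + 1000) × 0.984621 − 1000 = 945.335 − 1000 = -54.67‰

-54.7‰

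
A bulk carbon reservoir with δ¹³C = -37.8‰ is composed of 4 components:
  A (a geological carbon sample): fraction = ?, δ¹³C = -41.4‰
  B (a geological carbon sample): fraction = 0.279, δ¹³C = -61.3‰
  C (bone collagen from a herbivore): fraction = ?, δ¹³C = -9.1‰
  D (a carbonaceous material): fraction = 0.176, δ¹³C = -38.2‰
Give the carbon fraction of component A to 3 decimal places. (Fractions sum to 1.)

0.279

Let f_A and f_C be the unknown fractions; fractions sum to 1 so f_A + f_C = 0.545.
Mass balance: Σ fᵢ·δᵢ = δ_bulk ⇒ f_A·(-41.4) + f_C·(-9.1) = -37.8 − (-23.826) = -13.974
Substitute f_C = 0.545 − f_A:
f_A·(-41.4 − -9.1) = -13.974 − 0.545×(-9.1) = -9.015
f_A = -9.015 / -32.3 = 0.2791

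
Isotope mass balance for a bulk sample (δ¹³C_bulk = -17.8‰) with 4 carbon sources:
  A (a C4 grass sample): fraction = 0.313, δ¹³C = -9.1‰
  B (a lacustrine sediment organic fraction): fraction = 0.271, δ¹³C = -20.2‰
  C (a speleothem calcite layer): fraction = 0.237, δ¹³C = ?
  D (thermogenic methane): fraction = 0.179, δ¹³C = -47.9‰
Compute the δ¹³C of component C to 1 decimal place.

-3.8‰

Isotope mass balance: δ_bulk = Σ fᵢ·δᵢ.
-17.8 = 0.313×(-9.1) + 0.271×(-20.2) + 0.237×δ_C + 0.179×(-47.9)
0.237·δ_C = -17.8 − (-16.897) = -0.903
δ_C = -0.903 / 0.237 = -3.81‰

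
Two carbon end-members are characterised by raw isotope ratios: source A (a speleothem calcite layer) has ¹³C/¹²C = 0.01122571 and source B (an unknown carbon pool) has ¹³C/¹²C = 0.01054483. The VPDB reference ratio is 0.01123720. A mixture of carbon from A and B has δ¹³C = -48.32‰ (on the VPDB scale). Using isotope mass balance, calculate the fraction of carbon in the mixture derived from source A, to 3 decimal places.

0.219

δ_A = (0.01122571/0.01123720 − 1)×1000 = (0.998978 − 1)×1000 = -1.022‰
δ_B = (0.01054483/0.01123720 − 1)×1000 = (0.938386 − 1)×1000 = -61.614‰
f_A = (δ_mix − δ_B)/(δ_A − δ_B) = (-48.32 − (-61.614))/(-1.022 − (-61.614))
f_A = 13.294 / 60.592 = 0.2194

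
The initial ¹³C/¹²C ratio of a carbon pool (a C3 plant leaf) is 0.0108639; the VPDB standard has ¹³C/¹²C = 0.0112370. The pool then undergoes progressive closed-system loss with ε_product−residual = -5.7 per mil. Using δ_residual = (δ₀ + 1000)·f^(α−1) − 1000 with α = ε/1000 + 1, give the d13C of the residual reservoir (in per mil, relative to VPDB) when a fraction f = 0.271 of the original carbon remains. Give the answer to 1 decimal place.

-26.0 per mil

δ₀ = (0.0108639/0.0112370 − 1)×1000 = (0.966797 − 1)×1000 = -33.203 per mil
α − 1 = ε/1000 = -0.0057
f^(α−1) = 0.271^(-0.0057) = 1.007470
δ_res = (-33.203 + 1000) × 1.007470 − 1000 = 974.019 − 1000 = -25.98 per mil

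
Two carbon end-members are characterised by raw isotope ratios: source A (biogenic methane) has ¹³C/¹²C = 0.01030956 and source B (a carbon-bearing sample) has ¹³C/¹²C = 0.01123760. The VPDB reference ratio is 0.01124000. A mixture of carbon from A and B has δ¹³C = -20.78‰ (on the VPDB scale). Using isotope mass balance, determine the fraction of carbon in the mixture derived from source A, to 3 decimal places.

δ_A = (0.01030956/0.01124000 − 1)×1000 = (0.917221 − 1)×1000 = -82.779‰
δ_B = (0.01123760/0.01124000 − 1)×1000 = (0.999786 − 1)×1000 = -0.214‰
f_A = (δ_mix − δ_B)/(δ_A − δ_B) = (-20.78 − (-0.214))/(-82.779 − (-0.214))
f_A = -20.566 / -82.566 = 0.2491

0.249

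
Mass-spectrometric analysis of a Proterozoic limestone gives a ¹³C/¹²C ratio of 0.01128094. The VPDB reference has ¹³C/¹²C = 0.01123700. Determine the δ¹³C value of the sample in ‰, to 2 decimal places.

3.91‰

δ¹³C = (R_sample / R_standard − 1) × 1000
R_sample / R_standard = 0.01128094 / 0.01123700 = 1.003910
δ¹³C = (1.003910 − 1) × 1000 = 3.910‰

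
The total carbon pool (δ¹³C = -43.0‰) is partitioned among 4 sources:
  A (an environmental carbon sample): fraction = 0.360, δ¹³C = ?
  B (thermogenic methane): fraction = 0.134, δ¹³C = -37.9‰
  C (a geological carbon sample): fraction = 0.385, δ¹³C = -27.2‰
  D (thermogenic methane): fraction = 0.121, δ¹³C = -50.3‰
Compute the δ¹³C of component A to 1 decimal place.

-59.3‰

Isotope mass balance: δ_bulk = Σ fᵢ·δᵢ.
-43.0 = 0.360×δ_A + 0.134×(-37.9) + 0.385×(-27.2) + 0.121×(-50.3)
0.360·δ_A = -43.0 − (-21.637) = -21.363
δ_A = -21.363 / 0.360 = -59.34‰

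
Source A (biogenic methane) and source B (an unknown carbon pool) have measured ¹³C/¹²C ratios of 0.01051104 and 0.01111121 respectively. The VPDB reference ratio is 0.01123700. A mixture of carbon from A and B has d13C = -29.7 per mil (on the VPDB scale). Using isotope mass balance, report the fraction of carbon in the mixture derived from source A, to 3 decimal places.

0.346

δ_A = (0.01051104/0.01123700 − 1)×1000 = (0.935396 − 1)×1000 = -64.604 per mil
δ_B = (0.01111121/0.01123700 − 1)×1000 = (0.988806 − 1)×1000 = -11.194 per mil
f_A = (δ_mix − δ_B)/(δ_A − δ_B) = (-29.7 − (-11.194))/(-64.604 − (-11.194))
f_A = -18.506 / -53.410 = 0.3465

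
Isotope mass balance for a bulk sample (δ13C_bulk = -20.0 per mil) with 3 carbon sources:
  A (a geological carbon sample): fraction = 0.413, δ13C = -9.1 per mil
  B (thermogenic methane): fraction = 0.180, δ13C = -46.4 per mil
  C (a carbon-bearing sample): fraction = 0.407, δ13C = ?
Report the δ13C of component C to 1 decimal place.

Isotope mass balance: δ_bulk = Σ fᵢ·δᵢ.
-20.0 = 0.413×(-9.1) + 0.180×(-46.4) + 0.407×δ_C
0.407·δ_C = -20.0 − (-12.110) = -7.890
δ_C = -7.890 / 0.407 = -19.39 per mil

-19.4 per mil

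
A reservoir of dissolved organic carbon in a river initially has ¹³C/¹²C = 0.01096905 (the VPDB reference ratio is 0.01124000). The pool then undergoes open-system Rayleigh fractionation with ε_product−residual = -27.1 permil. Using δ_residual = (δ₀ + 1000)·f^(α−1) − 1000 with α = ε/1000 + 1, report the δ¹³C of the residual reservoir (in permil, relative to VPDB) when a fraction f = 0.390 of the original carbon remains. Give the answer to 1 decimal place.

1.1 permil

δ₀ = (0.01096905/0.01124000 − 1)×1000 = (0.975894 − 1)×1000 = -24.106 permil
α − 1 = ε/1000 = -0.0271
f^(α−1) = 0.390^(-0.0271) = 1.025846
δ_res = (-24.106 + 1000) × 1.025846 − 1000 = 1001.117 − 1000 = 1.12 permil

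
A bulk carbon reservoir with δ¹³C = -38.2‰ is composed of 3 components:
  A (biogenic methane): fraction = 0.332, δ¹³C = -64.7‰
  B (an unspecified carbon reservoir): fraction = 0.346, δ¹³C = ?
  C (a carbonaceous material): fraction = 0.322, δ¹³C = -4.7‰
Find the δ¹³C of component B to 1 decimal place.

Isotope mass balance: δ_bulk = Σ fᵢ·δᵢ.
-38.2 = 0.332×(-64.7) + 0.346×δ_B + 0.322×(-4.7)
0.346·δ_B = -38.2 − (-22.994) = -15.206
δ_B = -15.206 / 0.346 = -43.95‰

-43.9‰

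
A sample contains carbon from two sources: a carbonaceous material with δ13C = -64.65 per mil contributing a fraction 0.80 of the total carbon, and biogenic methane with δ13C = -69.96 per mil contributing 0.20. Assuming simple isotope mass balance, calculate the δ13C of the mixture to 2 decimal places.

δ_mix = f_A·δ_A + f_B·δ_B
δ_mix = 0.80 × (-64.65) + 0.20 × (-69.96)
δ_mix = -51.720 + -13.992 = -65.712 per mil

-65.71 per mil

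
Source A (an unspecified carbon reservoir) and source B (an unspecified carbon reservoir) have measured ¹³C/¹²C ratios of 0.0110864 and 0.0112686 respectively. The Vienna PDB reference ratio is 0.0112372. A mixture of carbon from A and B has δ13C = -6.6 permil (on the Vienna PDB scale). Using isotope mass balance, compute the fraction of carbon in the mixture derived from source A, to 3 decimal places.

0.579

δ_A = (0.0110864/0.0112372 − 1)×1000 = (0.986580 − 1)×1000 = -13.420 permil
δ_B = (0.0112686/0.0112372 − 1)×1000 = (1.002794 − 1)×1000 = 2.794 permil
f_A = (δ_mix − δ_B)/(δ_A − δ_B) = (-6.6 − (2.794))/(-13.420 − (2.794))
f_A = -9.394 / -16.214 = 0.5794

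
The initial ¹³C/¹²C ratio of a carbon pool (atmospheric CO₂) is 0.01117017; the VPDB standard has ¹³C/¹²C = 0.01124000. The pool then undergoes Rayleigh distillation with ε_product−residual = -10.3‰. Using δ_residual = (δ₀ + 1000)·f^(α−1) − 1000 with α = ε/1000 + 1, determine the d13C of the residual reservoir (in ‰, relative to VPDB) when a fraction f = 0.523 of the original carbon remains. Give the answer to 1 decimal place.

δ₀ = (0.01117017/0.01124000 − 1)×1000 = (0.993787 − 1)×1000 = -6.213‰
α − 1 = ε/1000 = -0.0103
f^(α−1) = 0.523^(-0.0103) = 1.006699
δ_res = (-6.213 + 1000) × 1.006699 − 1000 = 1000.444 − 1000 = 0.44‰

0.4‰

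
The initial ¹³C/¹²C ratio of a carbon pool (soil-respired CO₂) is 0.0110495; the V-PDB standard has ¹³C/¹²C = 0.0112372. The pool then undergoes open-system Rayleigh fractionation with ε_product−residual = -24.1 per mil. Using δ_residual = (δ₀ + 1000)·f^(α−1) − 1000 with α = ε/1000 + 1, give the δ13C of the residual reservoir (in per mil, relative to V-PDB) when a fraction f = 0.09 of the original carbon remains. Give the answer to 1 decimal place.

42.0 per mil

δ₀ = (0.0110495/0.0112372 − 1)×1000 = (0.983297 − 1)×1000 = -16.703 per mil
α − 1 = ε/1000 = -0.0241
f^(α−1) = 0.09^(-0.0241) = 1.059748
δ_res = (-16.703 + 1000) × 1.059748 − 1000 = 1042.047 − 1000 = 42.05 per mil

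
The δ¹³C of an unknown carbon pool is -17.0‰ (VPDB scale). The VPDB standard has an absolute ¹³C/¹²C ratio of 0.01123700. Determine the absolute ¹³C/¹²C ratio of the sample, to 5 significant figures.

0.011046

R_sample = R_standard × (δ¹³C/1000 + 1)
R_sample = 0.01123700 × (-17.0/1000 + 1) = 0.01123700 × 0.983000
R_sample = 0.0110460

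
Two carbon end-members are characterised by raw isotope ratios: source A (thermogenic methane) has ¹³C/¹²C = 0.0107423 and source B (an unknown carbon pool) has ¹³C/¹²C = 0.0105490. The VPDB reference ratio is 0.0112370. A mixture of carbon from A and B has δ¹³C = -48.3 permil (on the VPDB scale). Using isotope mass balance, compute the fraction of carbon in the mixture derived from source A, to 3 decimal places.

0.751

δ_A = (0.0107423/0.0112370 − 1)×1000 = (0.955976 − 1)×1000 = -44.024 permil
δ_B = (0.0105490/0.0112370 − 1)×1000 = (0.938774 − 1)×1000 = -61.226 permil
f_A = (δ_mix − δ_B)/(δ_A − δ_B) = (-48.3 − (-61.226))/(-44.024 − (-61.226))
f_A = 12.926 / 17.202 = 0.7514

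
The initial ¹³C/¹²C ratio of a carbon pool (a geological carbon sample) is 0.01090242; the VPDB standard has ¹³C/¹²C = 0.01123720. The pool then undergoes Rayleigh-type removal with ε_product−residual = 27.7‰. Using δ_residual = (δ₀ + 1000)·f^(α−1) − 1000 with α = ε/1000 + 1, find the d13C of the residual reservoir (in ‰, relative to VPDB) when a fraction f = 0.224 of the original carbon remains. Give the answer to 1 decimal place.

δ₀ = (0.01090242/0.01123720 − 1)×1000 = (0.970208 − 1)×1000 = -29.792‰
α − 1 = ε/1000 = 0.0277
f^(α−1) = 0.224^(0.0277) = 0.959405
δ_res = (-29.792 + 1000) × 0.959405 − 1000 = 930.822 − 1000 = -69.18‰

-69.2‰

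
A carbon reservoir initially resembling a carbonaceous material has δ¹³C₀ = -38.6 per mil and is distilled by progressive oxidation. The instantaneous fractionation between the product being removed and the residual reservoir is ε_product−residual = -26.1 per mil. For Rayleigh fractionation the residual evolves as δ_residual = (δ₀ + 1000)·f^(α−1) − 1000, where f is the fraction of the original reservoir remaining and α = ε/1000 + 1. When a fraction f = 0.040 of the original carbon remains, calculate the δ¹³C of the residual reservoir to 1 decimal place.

Rayleigh residual: δ_res = (δ₀ + 1000)·f^(α−1) − 1000
α = ε/1000 + 1 = 0.97390, so α − 1 = -0.02610
f^(α−1) = 0.040^(-0.02610) = 1.087643
δ_res = (-38.6 + 1000) × 1.087643 − 1000 = 1045.660 − 1000 = 45.66 per mil

45.7 per mil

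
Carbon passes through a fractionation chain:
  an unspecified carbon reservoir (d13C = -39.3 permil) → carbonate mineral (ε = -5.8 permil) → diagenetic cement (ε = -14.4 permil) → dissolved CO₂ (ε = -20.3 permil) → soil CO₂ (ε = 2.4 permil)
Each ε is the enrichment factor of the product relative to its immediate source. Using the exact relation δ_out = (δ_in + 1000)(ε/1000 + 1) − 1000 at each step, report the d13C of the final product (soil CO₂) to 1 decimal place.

-75.5 permil

step 1: δ = (-39.30 + 1000)·(-5.8/1000 + 1) − 1000 = -44.87 permil
step 2: δ = (-44.87 + 1000)·(-14.4/1000 + 1) − 1000 = -58.63 permil
step 3: δ = (-58.63 + 1000)·(-20.3/1000 + 1) − 1000 = -77.74 permil
step 4: δ = (-77.74 + 1000)·(2.4/1000 + 1) − 1000 = -75.52 permil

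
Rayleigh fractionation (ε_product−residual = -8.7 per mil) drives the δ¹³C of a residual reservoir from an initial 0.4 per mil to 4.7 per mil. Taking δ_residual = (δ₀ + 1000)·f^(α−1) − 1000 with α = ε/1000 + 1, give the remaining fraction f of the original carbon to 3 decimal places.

0.611

α − 1 = ε/1000 = -0.0087
(δ_res + 1000)/(δ₀ + 1000) = (4.7 + 1000)/(0.4 + 1000) = 1004.7/1000.4 = 1.004298
f = 1.004298^(1/-0.0087) = exp(ln(1.004298)/-0.0087) = exp(0.00429/-0.0087)
f = exp(-0.4930) = 0.6108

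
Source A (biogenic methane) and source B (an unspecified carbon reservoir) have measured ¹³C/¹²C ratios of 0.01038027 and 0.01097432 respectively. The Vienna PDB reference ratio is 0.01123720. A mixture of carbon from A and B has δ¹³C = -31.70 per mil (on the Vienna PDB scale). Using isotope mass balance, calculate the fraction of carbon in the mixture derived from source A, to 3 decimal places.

0.157

δ_A = (0.01038027/0.01123720 − 1)×1000 = (0.923742 − 1)×1000 = -76.258 per mil
δ_B = (0.01097432/0.01123720 − 1)×1000 = (0.976606 − 1)×1000 = -23.394 per mil
f_A = (δ_mix − δ_B)/(δ_A − δ_B) = (-31.70 − (-23.394))/(-76.258 − (-23.394))
f_A = -8.306 / -52.865 = 0.1571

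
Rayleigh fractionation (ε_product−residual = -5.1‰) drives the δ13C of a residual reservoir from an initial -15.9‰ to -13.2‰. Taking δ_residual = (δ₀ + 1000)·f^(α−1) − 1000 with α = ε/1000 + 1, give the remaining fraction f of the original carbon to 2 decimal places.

α − 1 = ε/1000 = -0.0051
(δ_res + 1000)/(δ₀ + 1000) = (-13.2 + 1000)/(-15.9 + 1000) = 986.8/984.1 = 1.002744
f = 1.002744^(1/-0.0051) = exp(ln(1.002744)/-0.0051) = exp(0.00274/-0.0051)
f = exp(-0.5372) = 0.5844

0.58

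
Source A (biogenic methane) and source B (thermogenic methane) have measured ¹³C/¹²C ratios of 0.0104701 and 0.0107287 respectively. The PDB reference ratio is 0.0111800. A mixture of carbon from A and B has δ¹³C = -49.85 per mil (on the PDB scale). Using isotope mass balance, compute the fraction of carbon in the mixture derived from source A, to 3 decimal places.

0.410

δ_A = (0.0104701/0.0111800 − 1)×1000 = (0.936503 − 1)×1000 = -63.497 per mil
δ_B = (0.0107287/0.0111800 − 1)×1000 = (0.959633 − 1)×1000 = -40.367 per mil
f_A = (δ_mix − δ_B)/(δ_A − δ_B) = (-49.85 − (-40.367))/(-63.497 − (-40.367))
f_A = -9.483 / -23.131 = 0.4100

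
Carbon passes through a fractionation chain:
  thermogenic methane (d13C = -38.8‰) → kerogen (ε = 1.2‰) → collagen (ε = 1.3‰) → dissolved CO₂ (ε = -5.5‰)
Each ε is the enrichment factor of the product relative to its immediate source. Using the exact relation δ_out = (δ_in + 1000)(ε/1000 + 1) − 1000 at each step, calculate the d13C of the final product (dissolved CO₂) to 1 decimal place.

-41.7‰

step 1: δ = (-38.80 + 1000)·(1.2/1000 + 1) − 1000 = -37.65‰
step 2: δ = (-37.65 + 1000)·(1.3/1000 + 1) − 1000 = -36.40‰
step 3: δ = (-36.40 + 1000)·(-5.5/1000 + 1) − 1000 = -41.70‰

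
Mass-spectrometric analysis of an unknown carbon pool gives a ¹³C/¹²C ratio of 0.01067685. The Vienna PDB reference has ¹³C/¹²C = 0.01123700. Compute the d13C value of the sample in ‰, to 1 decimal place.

d13C = (R_sample / R_standard − 1) × 1000
R_sample / R_standard = 0.01067685 / 0.01123700 = 0.950151
d13C = (0.950151 − 1) × 1000 = -49.85‰

-49.8‰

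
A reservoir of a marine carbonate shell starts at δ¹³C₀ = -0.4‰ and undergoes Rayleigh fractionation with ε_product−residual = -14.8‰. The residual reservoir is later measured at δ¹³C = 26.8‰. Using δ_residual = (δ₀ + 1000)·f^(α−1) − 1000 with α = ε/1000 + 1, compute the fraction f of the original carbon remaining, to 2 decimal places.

0.16

α − 1 = ε/1000 = -0.0148
(δ_res + 1000)/(δ₀ + 1000) = (26.8 + 1000)/(-0.4 + 1000) = 1026.8/999.6 = 1.027211
f = 1.027211^(1/-0.0148) = exp(ln(1.027211)/-0.0148) = exp(0.02685/-0.0148)
f = exp(-1.8140) = 0.1630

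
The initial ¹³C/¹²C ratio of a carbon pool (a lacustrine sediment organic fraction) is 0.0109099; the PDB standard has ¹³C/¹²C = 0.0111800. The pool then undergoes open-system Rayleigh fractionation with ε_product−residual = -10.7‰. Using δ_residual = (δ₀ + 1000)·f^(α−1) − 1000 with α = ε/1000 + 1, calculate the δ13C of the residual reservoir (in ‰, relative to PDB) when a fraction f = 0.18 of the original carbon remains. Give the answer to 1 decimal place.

δ₀ = (0.0109099/0.0111800 − 1)×1000 = (0.975841 − 1)×1000 = -24.159‰
α − 1 = ε/1000 = -0.0107
f^(α−1) = 0.18^(-0.0107) = 1.018518
δ_res = (-24.159 + 1000) × 1.018518 − 1000 = 993.911 − 1000 = -6.09‰

-6.1‰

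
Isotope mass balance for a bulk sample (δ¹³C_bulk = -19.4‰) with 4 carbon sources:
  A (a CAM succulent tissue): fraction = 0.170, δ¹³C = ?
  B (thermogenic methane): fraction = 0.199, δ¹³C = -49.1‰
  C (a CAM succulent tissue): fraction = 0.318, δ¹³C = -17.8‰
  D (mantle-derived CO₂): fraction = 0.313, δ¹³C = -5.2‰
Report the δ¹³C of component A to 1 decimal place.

-13.8‰

Isotope mass balance: δ_bulk = Σ fᵢ·δᵢ.
-19.4 = 0.170×δ_A + 0.199×(-49.1) + 0.318×(-17.8) + 0.313×(-5.2)
0.170·δ_A = -19.4 − (-17.059) = -2.341
δ_A = -2.341 / 0.170 = -13.77‰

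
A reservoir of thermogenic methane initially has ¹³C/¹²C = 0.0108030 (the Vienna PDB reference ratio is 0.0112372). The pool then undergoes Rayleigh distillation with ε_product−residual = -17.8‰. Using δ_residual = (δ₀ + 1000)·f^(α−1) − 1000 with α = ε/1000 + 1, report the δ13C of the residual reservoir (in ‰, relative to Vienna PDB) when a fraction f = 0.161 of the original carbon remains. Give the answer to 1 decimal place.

δ₀ = (0.0108030/0.0112372 − 1)×1000 = (0.961360 − 1)×1000 = -38.640‰
α − 1 = ε/1000 = -0.0178
f^(α−1) = 0.161^(-0.0178) = 1.033043
δ_res = (-38.640 + 1000) × 1.033043 − 1000 = 993.127 − 1000 = -6.87‰

-6.9‰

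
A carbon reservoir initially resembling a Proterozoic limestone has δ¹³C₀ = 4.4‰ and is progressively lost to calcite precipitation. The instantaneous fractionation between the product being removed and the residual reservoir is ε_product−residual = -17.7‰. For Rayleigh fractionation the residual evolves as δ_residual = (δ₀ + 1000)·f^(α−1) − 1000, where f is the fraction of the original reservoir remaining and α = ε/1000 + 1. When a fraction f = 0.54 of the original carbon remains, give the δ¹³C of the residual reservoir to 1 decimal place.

Rayleigh residual: δ_res = (δ₀ + 1000)·f^(α−1) − 1000
α = ε/1000 + 1 = 0.98230, so α − 1 = -0.01770
f^(α−1) = 0.54^(-0.01770) = 1.010966
δ_res = (4.4 + 1000) × 1.010966 − 1000 = 1015.414 − 1000 = 15.41‰

15.4‰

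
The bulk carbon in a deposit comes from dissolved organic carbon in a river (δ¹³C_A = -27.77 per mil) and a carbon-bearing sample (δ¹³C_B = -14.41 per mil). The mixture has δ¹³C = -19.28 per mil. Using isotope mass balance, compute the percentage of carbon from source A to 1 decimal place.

δ_mix = f_A·δ_A + (1 − f_A)·δ_B  ⇒  f_A = (δ_mix − δ_B)/(δ_A − δ_B)
f_A = (-19.28 − (-14.41)) / (-27.77 − (-14.41))
f_A = -4.87 / -13.36 = 0.3645

36.5%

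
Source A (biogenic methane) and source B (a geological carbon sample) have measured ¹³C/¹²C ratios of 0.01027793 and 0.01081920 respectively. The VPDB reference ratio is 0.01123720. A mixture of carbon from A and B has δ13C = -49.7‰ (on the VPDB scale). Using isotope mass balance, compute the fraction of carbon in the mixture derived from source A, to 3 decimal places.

0.260

δ_A = (0.01027793/0.01123720 − 1)×1000 = (0.914634 − 1)×1000 = -85.366‰
δ_B = (0.01081920/0.01123720 − 1)×1000 = (0.962802 − 1)×1000 = -37.198‰
f_A = (δ_mix − δ_B)/(δ_A − δ_B) = (-49.7 − (-37.198))/(-85.366 − (-37.198))
f_A = -12.502 / -48.168 = 0.2596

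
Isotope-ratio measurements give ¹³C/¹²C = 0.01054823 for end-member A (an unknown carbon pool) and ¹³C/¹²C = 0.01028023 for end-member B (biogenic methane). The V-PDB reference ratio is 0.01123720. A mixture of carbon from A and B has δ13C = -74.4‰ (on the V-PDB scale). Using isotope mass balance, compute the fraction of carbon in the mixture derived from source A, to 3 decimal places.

0.451

δ_A = (0.01054823/0.01123720 − 1)×1000 = (0.938688 − 1)×1000 = -61.312‰
δ_B = (0.01028023/0.01123720 − 1)×1000 = (0.914839 − 1)×1000 = -85.161‰
f_A = (δ_mix − δ_B)/(δ_A − δ_B) = (-74.4 − (-85.161))/(-61.312 − (-85.161))
f_A = 10.761 / 23.849 = 0.4512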